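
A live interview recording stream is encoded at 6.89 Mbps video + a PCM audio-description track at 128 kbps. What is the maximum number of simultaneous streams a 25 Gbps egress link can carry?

Audio: 128 kbps = 0.128 Mbps.
Per-viewer media rate: 7.018 Mbps.
25 Gbps = 25,000 Mbps; 25,000 / 7.018 = 3562.27 → 3562 viewers.

3562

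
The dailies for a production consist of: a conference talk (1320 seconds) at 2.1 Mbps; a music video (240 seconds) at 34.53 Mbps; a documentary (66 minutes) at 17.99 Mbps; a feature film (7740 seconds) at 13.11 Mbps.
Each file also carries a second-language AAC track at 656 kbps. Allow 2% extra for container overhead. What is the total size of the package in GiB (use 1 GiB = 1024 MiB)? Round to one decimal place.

Audio: 656 kbps = 0.656 Mbps.
conference talk: 2.756 Mbps × 1320 s × 1.02 = 3710.7 Mb
music video: 35.186 Mbps × 240 s × 1.02 = 8613.5 Mb
documentary: 18.646 Mbps × 3960 s × 1.02 = 75314.9 Mb
feature film: 13.766 Mbps × 7740 s × 1.02 = 108679.8 Mb
Total: 196319.0 Mb = 24539.9 MB.
= 22.85 GiB.

22.9 GiB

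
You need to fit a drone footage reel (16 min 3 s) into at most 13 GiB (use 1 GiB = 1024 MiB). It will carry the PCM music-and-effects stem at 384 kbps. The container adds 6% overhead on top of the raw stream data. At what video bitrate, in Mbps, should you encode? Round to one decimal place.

109.0 Mbps

Budget: 13 GiB = 111669.1 Mb.
Stream payload after overhead: 111669.1 / 1.06 = 105348.3 Mb.
16 min 3 s = 963 s
Total bitrate budget: 105348.3 Mb / 963 s = 109.396 Mbps.
Audio: 384 kbps = 0.384 Mbps.
Video: 109.396 − 0.384 = 109.012 Mbps.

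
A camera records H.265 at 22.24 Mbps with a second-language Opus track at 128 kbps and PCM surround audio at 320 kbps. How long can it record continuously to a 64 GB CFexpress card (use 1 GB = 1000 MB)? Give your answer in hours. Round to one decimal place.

Audio total: 128 + 320 = 448 kbps = 0.448 Mbps.
Total bitrate: 22.24 + 0.448 = 22.688 Mbps.
Capacity: 64 GB = 512,000 Mb.
Recording time: 512,000 / 22.688 = 22,567 s ≈ 6.27 hours.

6.3 hours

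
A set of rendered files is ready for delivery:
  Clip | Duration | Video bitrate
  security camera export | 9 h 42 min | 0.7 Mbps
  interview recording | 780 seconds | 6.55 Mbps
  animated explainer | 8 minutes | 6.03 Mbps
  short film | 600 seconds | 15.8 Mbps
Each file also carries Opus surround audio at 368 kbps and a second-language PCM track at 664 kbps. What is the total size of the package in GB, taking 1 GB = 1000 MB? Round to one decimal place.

10.0 GB

Audio total: 368 + 664 = 1032 kbps = 1.032 Mbps.
security camera export: 1.732 Mbps × 34920 s = 60481.4 Mb
interview recording: 7.582 Mbps × 780 s = 5914.0 Mb
animated explainer: 7.062 Mbps × 480 s = 3389.8 Mb
short film: 16.832 Mbps × 600 s = 10099.2 Mb
Total: 79884.4 Mb = 9985.5 MB.
= 9.986 GB.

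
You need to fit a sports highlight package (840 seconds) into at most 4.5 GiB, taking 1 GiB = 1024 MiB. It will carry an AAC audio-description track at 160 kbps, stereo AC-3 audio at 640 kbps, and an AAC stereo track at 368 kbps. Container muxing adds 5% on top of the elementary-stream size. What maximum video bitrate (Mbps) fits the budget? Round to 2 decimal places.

42.66 Mbps

Budget: 4.5 GiB = 38654.7 Mb.
Stream payload after overhead: 38654.7 / 1.05 = 36814.0 Mb.
Total bitrate budget: 36814.0 Mb / 840 s = 43.826 Mbps.
Audio total: 160 + 640 + 368 = 1168 kbps = 1.168 Mbps.
Video: 43.826 − 1.168 = 42.658 Mbps.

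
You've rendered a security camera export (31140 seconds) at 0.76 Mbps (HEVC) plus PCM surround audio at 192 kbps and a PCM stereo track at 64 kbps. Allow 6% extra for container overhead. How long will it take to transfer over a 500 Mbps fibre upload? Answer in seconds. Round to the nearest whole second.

67 seconds

Audio total: 192 + 64 = 256 kbps = 0.256 Mbps.
Total bitrate: 1.016 Mbps.
File: 1.016 Mbps × 31140 s = 31638.2 Mb.
With 6% container overhead: ×1.06. → 33536.5 Mb.
At 500 Mbps: 33536.5 / 500 = 67.1 s ≈ 67.1 seconds.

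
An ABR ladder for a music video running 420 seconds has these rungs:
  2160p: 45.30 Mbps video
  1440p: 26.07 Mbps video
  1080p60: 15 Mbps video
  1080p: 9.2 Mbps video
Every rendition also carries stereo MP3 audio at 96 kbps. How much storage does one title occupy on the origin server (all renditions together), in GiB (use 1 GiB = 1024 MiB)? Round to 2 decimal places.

4.69 GiB

Audio: 96 kbps = 0.096 Mbps.
Sum of rendition bitrates: (45.30+0.096) + (26.07+0.096) + (15+0.096) + (9.2+0.096) = 95.954 Mbps.
× 420 s = 40,301 Mb = 5,038 MB = 4.692 GiB.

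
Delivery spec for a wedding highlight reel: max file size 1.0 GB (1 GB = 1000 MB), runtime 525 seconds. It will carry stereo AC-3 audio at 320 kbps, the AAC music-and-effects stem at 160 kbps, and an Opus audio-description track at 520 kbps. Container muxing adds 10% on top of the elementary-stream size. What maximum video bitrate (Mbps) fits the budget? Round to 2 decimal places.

Budget: 1.0 GB = 8000.0 Mb.
Stream payload after overhead: 8000.0 / 1.10 = 7272.7 Mb.
Total bitrate budget: 7272.7 Mb / 525 s = 13.853 Mbps.
Audio total: 320 + 160 + 520 = 1000 kbps = 1.000 Mbps.
Video: 13.853 − 1.000 = 12.853 Mbps.

12.85 Mbps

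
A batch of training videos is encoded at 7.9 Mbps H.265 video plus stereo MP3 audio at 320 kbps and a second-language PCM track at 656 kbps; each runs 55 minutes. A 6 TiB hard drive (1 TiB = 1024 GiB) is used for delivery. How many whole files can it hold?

1801

55 min = 3300 s
Audio total: 320 + 656 = 976 kbps = 0.976 Mbps.
Total bitrate: 8.876 Mbps.
Per item: 8.876 Mbps × 3300 s = 29,291 Mb = 3,661 MB.
Capacity: 6 TiB = 52,776,558 Mb; 1801.81 items → 1801 complete.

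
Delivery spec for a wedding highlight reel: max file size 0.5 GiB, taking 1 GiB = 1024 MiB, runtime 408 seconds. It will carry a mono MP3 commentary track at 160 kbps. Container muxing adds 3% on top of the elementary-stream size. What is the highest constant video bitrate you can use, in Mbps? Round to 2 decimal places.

10.06 Mbps

Budget: 0.5 GiB = 4295.0 Mb.
Stream payload after overhead: 4295.0 / 1.03 = 4169.9 Mb.
Total bitrate budget: 4169.9 Mb / 408 s = 10.220 Mbps.
Audio: 160 kbps = 0.160 Mbps.
Video: 10.220 − 0.160 = 10.060 Mbps.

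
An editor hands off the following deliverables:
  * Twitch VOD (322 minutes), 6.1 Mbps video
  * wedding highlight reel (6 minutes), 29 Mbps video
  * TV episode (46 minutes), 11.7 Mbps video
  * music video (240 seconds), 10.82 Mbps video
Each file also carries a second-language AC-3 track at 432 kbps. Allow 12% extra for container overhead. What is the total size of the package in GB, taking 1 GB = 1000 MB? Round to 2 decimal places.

Audio: 432 kbps = 0.432 Mbps.
Twitch VOD: 6.532 Mbps × 19320 s × 1.12 = 141342.0 Mb
wedding highlight reel: 29.432 Mbps × 360 s × 1.12 = 11867.0 Mb
TV episode: 12.132 Mbps × 2760 s × 1.12 = 37502.4 Mb
music video: 11.252 Mbps × 240 s × 1.12 = 3024.5 Mb
Total: 193736.0 Mb = 24217.0 MB.
= 24.22 GB.

24.22 GB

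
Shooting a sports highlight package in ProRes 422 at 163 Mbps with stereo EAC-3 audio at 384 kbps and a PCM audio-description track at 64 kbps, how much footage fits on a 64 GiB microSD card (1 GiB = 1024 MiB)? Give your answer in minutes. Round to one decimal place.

56.1 minutes

Audio total: 384 + 64 = 448 kbps = 0.448 Mbps.
Total bitrate: 163 + 0.448 = 163.448 Mbps.
Capacity: 64 GiB = 549,756 Mb.
Recording time: 549,756 / 163.448 = 3,363 s ≈ 56.1 minutes.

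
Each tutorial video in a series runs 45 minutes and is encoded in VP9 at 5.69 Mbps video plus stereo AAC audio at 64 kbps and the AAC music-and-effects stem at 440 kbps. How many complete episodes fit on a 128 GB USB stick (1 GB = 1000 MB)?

61

45 min = 2700 s
Audio total: 64 + 440 = 504 kbps = 0.504 Mbps.
Total bitrate: 6.194 Mbps.
Per item: 6.194 Mbps × 2700 s = 16,724 Mb = 2,090 MB.
Capacity: 128 GB = 1,024,000 Mb; 61.23 items → 61 complete.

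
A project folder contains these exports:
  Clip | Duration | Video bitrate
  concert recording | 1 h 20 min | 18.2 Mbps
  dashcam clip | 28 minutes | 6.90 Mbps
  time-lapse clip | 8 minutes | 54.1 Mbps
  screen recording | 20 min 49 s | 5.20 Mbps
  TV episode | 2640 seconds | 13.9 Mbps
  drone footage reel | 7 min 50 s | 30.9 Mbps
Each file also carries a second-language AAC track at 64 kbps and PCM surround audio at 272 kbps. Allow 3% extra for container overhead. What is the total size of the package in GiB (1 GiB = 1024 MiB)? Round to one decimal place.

22.4 GiB

Audio total: 64 + 272 = 336 kbps = 0.336 Mbps.
concert recording: 18.536 Mbps × 4800 s × 1.03 = 91642.0 Mb
dashcam clip: 7.236 Mbps × 1680 s × 1.03 = 12521.2 Mb
time-lapse clip: 54.436 Mbps × 480 s × 1.03 = 26913.2 Mb
screen recording: 5.536 Mbps × 1249 s × 1.03 = 7121.9 Mb
TV episode: 14.236 Mbps × 2640 s × 1.03 = 38710.5 Mb
drone footage reel: 31.236 Mbps × 470 s × 1.03 = 15121.3 Mb
Total: 192030.1 Mb = 24003.8 MB.
= 22.36 GiB.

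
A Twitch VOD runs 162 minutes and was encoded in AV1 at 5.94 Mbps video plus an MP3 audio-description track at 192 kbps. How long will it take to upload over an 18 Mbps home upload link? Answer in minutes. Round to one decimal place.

162 min = 9720 s
Audio: 192 kbps = 0.192 Mbps.
Total bitrate: 6.132 Mbps.
File: 6.132 Mbps × 9720 s = 59603.0 Mb.
At 18 Mbps: 59603.0 / 18 = 3311.3 s ≈ 55.2 minutes.

55.2 minutes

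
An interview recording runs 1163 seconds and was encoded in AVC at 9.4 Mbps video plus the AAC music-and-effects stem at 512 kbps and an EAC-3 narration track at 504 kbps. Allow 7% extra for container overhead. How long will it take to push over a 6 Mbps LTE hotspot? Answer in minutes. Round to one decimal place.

Audio total: 512 + 504 = 1016 kbps = 1.016 Mbps.
Total bitrate: 10.416 Mbps.
File: 10.416 Mbps × 1163 s = 12113.8 Mb.
With 7% container overhead: ×1.07. → 12961.8 Mb.
At 6 Mbps: 12961.8 / 6 = 2160.3 s ≈ 36 minutes.

36.0 minutes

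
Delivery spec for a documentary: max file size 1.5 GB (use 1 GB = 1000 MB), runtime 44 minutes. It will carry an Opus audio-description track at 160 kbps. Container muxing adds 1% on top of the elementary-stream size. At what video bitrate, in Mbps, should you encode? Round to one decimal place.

4.3 Mbps

Budget: 1.5 GB = 12000.0 Mb.
Stream payload after overhead: 12000.0 / 1.01 = 11881.2 Mb.
44 min = 2640 s
Total bitrate budget: 11881.2 Mb / 2640 s = 4.500 Mbps.
Audio: 160 kbps = 0.160 Mbps.
Video: 4.500 − 0.160 = 4.340 Mbps.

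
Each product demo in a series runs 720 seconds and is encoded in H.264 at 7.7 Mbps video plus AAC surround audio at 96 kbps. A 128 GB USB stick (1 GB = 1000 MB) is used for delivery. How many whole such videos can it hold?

Audio: 96 kbps = 0.096 Mbps.
Total bitrate: 7.796 Mbps.
Per item: 7.796 Mbps × 720 s = 5,613 Mb = 701.6 MB.
Capacity: 128 GB = 1,024,000 Mb; 182.43 items → 182 complete.

182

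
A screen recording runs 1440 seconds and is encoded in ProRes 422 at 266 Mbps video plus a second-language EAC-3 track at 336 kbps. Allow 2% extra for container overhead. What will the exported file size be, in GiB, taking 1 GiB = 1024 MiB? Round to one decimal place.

Audio: 336 kbps = 0.336 Mbps.
Total bitrate: 266 + 0.336 = 266.336 Mbps.
Stream data: 266.336 Mbps × 1440 s = 383523.8 Mb.
With 2% container overhead: ×1.02.
391,194 Mb = 48,899,289,600 bytes ÷ 1,073,741,824 = 45.54 GiB.

45.5 GiB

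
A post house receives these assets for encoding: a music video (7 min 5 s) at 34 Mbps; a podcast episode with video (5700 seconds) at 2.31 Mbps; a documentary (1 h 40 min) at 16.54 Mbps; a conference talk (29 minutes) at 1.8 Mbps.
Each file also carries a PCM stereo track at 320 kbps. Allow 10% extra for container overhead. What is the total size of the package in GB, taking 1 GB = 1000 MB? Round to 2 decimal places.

Audio: 320 kbps = 0.320 Mbps.
music video: 34.320 Mbps × 425 s × 1.10 = 16044.6 Mb
podcast episode with video: 2.630 Mbps × 5700 s × 1.10 = 16490.1 Mb
documentary: 16.860 Mbps × 6000 s × 1.10 = 111276.0 Mb
conference talk: 2.120 Mbps × 1740 s × 1.10 = 4057.7 Mb
Total: 147868.4 Mb = 18483.5 MB.
= 18.48 GB.

18.48 GB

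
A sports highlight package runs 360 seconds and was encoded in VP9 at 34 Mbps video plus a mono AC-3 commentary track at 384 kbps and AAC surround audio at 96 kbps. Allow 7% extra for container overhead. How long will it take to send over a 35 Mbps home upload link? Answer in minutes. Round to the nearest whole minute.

Audio total: 384 + 96 = 480 kbps = 0.480 Mbps.
Total bitrate: 34.480 Mbps.
File: 34.480 Mbps × 360 s = 12412.8 Mb.
With 7% container overhead: ×1.07. → 13281.7 Mb.
At 35 Mbps: 13281.7 / 35 = 379.5 s ≈ 6.32 minutes.

6 minutes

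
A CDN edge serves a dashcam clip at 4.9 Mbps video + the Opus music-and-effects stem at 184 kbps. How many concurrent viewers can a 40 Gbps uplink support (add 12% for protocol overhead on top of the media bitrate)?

Audio: 184 kbps = 0.184 Mbps.
Per-viewer media rate: 5.084 Mbps.
On the wire with 12% overhead: 5.694 Mbps.
40 Gbps = 40,000 Mbps; 40,000 / 5.694 = 7024.84 → 7024 viewers.

7024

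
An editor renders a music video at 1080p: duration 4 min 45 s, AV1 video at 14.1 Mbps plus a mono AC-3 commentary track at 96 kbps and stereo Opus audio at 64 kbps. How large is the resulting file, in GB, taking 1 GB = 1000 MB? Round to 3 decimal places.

0.508 GB

4 min 45 s = 285 s
Audio total: 96 + 64 = 160 kbps = 0.160 Mbps.
Total bitrate: 14.1 + 0.160 = 14.260 Mbps.
Stream data: 14.260 Mbps × 285 s = 4064.1 Mb.
4,064 Mb ÷ 8 = 508.0 MB → 0.508 GB.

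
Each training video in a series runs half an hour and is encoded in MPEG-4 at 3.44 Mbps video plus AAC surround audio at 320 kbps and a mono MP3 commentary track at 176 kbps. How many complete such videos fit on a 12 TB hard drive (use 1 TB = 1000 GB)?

13550

30 min = 1800 s
Audio total: 320 + 176 = 496 kbps = 0.496 Mbps.
Total bitrate: 3.936 Mbps.
Per item: 3.936 Mbps × 1800 s = 7,085 Mb = 885.6 MB.
Capacity: 12 TB = 96,000,000 Mb; 13550.14 items → 13550 complete.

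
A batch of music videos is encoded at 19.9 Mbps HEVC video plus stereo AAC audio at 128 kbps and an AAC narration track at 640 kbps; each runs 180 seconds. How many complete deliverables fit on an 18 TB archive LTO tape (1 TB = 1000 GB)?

Audio total: 128 + 640 = 768 kbps = 0.768 Mbps.
Total bitrate: 20.668 Mbps.
Per item: 20.668 Mbps × 180 s = 3,720 Mb = 465.0 MB.
Capacity: 18 TB = 144,000,000 Mb; 38707.18 items → 38707 complete.

38707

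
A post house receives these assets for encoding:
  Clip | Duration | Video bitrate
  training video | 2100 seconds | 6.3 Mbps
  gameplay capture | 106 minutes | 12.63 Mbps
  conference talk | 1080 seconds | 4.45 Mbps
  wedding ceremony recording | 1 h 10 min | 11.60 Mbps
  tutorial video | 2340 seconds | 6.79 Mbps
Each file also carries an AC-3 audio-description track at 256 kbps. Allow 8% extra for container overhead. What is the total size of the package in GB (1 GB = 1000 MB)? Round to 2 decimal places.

Audio: 256 kbps = 0.256 Mbps.
training video: 6.556 Mbps × 2100 s × 1.08 = 14869.0 Mb
gameplay capture: 12.886 Mbps × 6360 s × 1.08 = 88511.4 Mb
conference talk: 4.706 Mbps × 1080 s × 1.08 = 5489.1 Mb
wedding ceremony recording: 11.856 Mbps × 4200 s × 1.08 = 53778.8 Mb
tutorial video: 7.046 Mbps × 2340 s × 1.08 = 17806.7 Mb
Total: 180454.9 Mb = 22556.9 MB.
= 22.56 GB.

22.56 GB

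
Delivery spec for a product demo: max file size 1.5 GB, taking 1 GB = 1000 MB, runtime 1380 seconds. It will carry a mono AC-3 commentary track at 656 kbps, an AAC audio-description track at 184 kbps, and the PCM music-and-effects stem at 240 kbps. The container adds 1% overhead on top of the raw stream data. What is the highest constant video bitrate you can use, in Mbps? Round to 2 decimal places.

7.53 Mbps

Budget: 1.5 GB = 12000.0 Mb.
Stream payload after overhead: 12000.0 / 1.01 = 11881.2 Mb.
Total bitrate budget: 11881.2 Mb / 1380 s = 8.610 Mbps.
Audio total: 656 + 184 + 240 = 1080 kbps = 1.080 Mbps.
Video: 8.610 − 1.080 = 7.530 Mbps.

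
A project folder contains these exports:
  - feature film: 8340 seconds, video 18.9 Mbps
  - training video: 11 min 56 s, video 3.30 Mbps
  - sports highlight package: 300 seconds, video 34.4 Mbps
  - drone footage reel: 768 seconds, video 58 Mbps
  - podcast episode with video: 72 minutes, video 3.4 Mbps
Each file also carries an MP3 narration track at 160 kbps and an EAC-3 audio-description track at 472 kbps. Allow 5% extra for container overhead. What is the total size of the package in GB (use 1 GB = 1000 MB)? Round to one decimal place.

Audio total: 160 + 472 = 632 kbps = 0.632 Mbps.
feature film: 19.532 Mbps × 8340 s × 1.05 = 171041.7 Mb
training video: 3.932 Mbps × 716 s × 1.05 = 2956.1 Mb
sports highlight package: 35.032 Mbps × 300 s × 1.05 = 11035.1 Mb
drone footage reel: 58.632 Mbps × 768 s × 1.05 = 47280.8 Mb
podcast episode with video: 4.032 Mbps × 4320 s × 1.05 = 18289.2 Mb
Total: 250602.9 Mb = 31325.4 MB.
= 31.33 GB.

31.3 GB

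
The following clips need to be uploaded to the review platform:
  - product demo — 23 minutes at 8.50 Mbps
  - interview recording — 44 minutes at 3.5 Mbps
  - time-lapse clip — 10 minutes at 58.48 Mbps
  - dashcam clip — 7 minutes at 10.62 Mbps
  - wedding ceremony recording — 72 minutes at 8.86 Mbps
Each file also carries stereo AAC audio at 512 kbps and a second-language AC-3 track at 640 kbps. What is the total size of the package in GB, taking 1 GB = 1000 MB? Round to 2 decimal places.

13.70 GB

Audio total: 512 + 640 = 1152 kbps = 1.152 Mbps.
product demo: 9.652 Mbps × 1380 s = 13319.8 Mb
interview recording: 4.652 Mbps × 2640 s = 12281.3 Mb
time-lapse clip: 59.632 Mbps × 600 s = 35779.2 Mb
dashcam clip: 11.772 Mbps × 420 s = 4944.2 Mb
wedding ceremony recording: 10.012 Mbps × 4320 s = 43251.8 Mb
Total: 109576.3 Mb = 13697.0 MB.
= 13.70 GB.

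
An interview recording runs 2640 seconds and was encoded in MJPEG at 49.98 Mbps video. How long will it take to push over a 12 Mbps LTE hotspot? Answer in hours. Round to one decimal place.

3.1 hours

File: 49.980 Mbps × 2640 s = 131947.2 Mb.
At 12 Mbps: 131947.2 / 12 = 10995.6 s ≈ 3.05 hours.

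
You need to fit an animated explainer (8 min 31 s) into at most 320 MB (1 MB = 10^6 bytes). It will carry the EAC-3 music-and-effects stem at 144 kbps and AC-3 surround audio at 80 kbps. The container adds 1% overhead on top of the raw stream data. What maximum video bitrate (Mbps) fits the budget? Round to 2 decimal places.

4.74 Mbps

Budget: 320 MB = 2560.0 Mb.
Stream payload after overhead: 2560.0 / 1.01 = 2534.7 Mb.
8 min 31 s = 511 s
Total bitrate budget: 2534.7 Mb / 511 s = 4.960 Mbps.
Audio total: 144 + 80 = 224 kbps = 0.224 Mbps.
Video: 4.960 − 0.224 = 4.736 Mbps.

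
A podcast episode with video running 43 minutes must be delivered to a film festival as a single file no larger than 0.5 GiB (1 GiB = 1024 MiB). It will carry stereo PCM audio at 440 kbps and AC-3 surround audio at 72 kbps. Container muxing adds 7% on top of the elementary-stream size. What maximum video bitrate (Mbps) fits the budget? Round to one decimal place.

1.0 Mbps

Budget: 0.5 GiB = 4295.0 Mb.
Stream payload after overhead: 4295.0 / 1.07 = 4014.0 Mb.
43 min = 2580 s
Total bitrate budget: 4014.0 Mb / 2580 s = 1.556 Mbps.
Audio total: 440 + 72 = 512 kbps = 0.512 Mbps.
Video: 1.556 − 0.512 = 1.044 Mbps.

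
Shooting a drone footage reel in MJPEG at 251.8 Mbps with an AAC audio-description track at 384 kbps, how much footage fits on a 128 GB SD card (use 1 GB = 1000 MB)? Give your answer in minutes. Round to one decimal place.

67.7 minutes

Audio: 384 kbps = 0.384 Mbps.
Total bitrate: 251.8 + 0.384 = 252.184 Mbps.
Capacity: 128 GB = 1,024,000 Mb.
Recording time: 1,024,000 / 252.184 = 4,061 s ≈ 67.7 minutes.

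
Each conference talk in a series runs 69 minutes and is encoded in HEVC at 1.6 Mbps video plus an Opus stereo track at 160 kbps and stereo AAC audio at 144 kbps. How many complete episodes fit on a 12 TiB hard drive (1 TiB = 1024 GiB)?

13390

69 min = 4140 s
Audio total: 160 + 144 = 304 kbps = 0.304 Mbps.
Total bitrate: 1.904 Mbps.
Per item: 1.904 Mbps × 4140 s = 7,883 Mb = 985.3 MB.
Capacity: 12 TiB = 105,553,116 Mb; 13390.72 items → 13390 complete.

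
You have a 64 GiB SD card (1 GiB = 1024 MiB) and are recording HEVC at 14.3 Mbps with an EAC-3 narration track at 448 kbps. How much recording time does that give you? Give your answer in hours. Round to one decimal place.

Audio: 448 kbps = 0.448 Mbps.
Total bitrate: 14.3 + 0.448 = 14.748 Mbps.
Capacity: 64 GiB = 549,756 Mb.
Recording time: 549,756 / 14.748 = 37,277 s ≈ 10.4 hours.

10.4 hours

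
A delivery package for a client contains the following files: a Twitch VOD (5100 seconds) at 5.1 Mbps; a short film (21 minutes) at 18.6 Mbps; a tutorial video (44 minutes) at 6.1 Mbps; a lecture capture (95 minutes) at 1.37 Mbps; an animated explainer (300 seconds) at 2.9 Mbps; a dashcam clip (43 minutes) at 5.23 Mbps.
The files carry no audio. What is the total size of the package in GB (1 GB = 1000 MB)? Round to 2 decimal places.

10.97 GB

Twitch VOD: 5.100 Mbps × 5100 s = 26010.0 Mb
short film: 18.600 Mbps × 1260 s = 23436.0 Mb
tutorial video: 6.100 Mbps × 2640 s = 16104.0 Mb
lecture capture: 1.370 Mbps × 5700 s = 7809.0 Mb
animated explainer: 2.900 Mbps × 300 s = 870.0 Mb
dashcam clip: 5.230 Mbps × 2580 s = 13493.4 Mb
Total: 87722.4 Mb = 10965.3 MB.
= 10.97 GB.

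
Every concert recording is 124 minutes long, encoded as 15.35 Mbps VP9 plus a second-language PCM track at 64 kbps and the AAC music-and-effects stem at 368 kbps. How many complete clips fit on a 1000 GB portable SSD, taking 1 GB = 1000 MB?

68

124 min = 7440 s
Audio total: 64 + 368 = 432 kbps = 0.432 Mbps.
Total bitrate: 15.782 Mbps.
Per item: 15.782 Mbps × 7440 s = 117,418 Mb = 14,677 MB.
Capacity: 1000 GB = 8,000,000 Mb; 68.13 items → 68 complete.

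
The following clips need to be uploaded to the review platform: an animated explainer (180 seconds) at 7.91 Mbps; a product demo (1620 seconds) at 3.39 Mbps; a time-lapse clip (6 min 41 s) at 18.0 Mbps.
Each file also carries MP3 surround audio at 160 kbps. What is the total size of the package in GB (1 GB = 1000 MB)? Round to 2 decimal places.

1.81 GB

Audio: 160 kbps = 0.160 Mbps.
animated explainer: 8.070 Mbps × 180 s = 1452.6 Mb
product demo: 3.550 Mbps × 1620 s = 5751.0 Mb
time-lapse clip: 18.160 Mbps × 401 s = 7282.2 Mb
Total: 14485.8 Mb = 1810.7 MB.
= 1.811 GB.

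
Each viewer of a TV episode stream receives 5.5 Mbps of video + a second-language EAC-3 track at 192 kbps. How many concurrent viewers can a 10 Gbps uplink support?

1756

Audio: 192 kbps = 0.192 Mbps.
Per-viewer media rate: 5.692 Mbps.
10 Gbps = 10,000 Mbps; 10,000 / 5.692 = 1756.85 → 1756 viewers.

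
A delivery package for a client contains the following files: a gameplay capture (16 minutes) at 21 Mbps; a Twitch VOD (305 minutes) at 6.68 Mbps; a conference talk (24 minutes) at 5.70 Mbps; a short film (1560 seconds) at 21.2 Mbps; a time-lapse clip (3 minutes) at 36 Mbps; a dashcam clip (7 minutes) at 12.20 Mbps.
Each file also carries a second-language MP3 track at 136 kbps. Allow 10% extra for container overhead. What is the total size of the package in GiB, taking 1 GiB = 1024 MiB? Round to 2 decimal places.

Audio: 136 kbps = 0.136 Mbps.
gameplay capture: 21.136 Mbps × 960 s × 1.10 = 22319.6 Mb
Twitch VOD: 6.816 Mbps × 18300 s × 1.10 = 137206.1 Mb
conference talk: 5.836 Mbps × 1440 s × 1.10 = 9244.2 Mb
short film: 21.336 Mbps × 1560 s × 1.10 = 36612.6 Mb
time-lapse clip: 36.136 Mbps × 180 s × 1.10 = 7154.9 Mb
dashcam clip: 12.336 Mbps × 420 s × 1.10 = 5699.2 Mb
Total: 218236.7 Mb = 27279.6 MB.
= 25.41 GiB.

25.41 GiB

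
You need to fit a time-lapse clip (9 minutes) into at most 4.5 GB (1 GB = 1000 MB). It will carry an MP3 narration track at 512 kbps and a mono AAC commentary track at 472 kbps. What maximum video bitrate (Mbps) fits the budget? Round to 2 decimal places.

Budget: 4.5 GB = 36000.0 Mb.
9 min = 540 s
Total bitrate budget: 36000.0 Mb / 540 s = 66.667 Mbps.
Audio total: 512 + 472 = 984 kbps = 0.984 Mbps.
Video: 66.667 − 0.984 = 65.683 Mbps.

65.68 Mbps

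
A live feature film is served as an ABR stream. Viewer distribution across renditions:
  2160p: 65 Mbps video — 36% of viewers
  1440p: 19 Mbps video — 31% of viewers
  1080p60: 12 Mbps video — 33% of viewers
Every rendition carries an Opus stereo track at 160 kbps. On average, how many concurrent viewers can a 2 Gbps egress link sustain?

59

Audio: 160 kbps = 0.160 Mbps.
Average per-viewer bitrate: 0.36×65.160 + 0.31×19.160 + 0.33×12.160 = 33.410 Mbps.
2 Gbps = 2,000 Mbps; 2,000 / 33.410 = 59.86 → 59.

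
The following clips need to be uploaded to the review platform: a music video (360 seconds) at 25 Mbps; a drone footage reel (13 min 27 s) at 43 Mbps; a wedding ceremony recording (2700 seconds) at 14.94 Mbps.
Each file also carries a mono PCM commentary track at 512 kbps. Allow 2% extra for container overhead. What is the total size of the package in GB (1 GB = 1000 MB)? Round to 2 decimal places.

Audio: 512 kbps = 0.512 Mbps.
music video: 25.512 Mbps × 360 s × 1.02 = 9368.0 Mb
drone footage reel: 43.512 Mbps × 807 s × 1.02 = 35816.5 Mb
wedding ceremony recording: 15.452 Mbps × 2700 s × 1.02 = 42554.8 Mb
Total: 87739.3 Mb = 10967.4 MB.
= 10.97 GB.

10.97 GB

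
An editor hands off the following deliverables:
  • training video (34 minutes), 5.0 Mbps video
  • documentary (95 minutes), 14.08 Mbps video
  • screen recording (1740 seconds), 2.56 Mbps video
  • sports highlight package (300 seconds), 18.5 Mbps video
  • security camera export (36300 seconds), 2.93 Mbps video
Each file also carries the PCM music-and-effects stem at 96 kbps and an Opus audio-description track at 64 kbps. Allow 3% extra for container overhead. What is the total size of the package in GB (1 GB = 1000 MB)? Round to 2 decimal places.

27.58 GB

Audio total: 96 + 64 = 160 kbps = 0.160 Mbps.
training video: 5.160 Mbps × 2040 s × 1.03 = 10842.2 Mb
documentary: 14.240 Mbps × 5700 s × 1.03 = 83603.0 Mb
screen recording: 2.720 Mbps × 1740 s × 1.03 = 4874.8 Mb
sports highlight package: 18.660 Mbps × 300 s × 1.03 = 5765.9 Mb
security camera export: 3.090 Mbps × 36300 s × 1.03 = 115532.0 Mb
Total: 220618.0 Mb = 27577.2 MB.
= 27.58 GB.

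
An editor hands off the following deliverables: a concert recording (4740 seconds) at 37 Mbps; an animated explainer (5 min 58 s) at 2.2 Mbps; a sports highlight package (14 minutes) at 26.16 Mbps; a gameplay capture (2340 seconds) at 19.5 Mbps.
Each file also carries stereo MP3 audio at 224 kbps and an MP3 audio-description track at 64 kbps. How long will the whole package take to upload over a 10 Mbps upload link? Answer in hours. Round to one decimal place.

Audio total: 224 + 64 = 288 kbps = 0.288 Mbps.
concert recording: 37.288 Mbps × 4740 s = 176745.1 Mb
animated explainer: 2.488 Mbps × 358 s = 890.7 Mb
sports highlight package: 26.448 Mbps × 840 s = 22216.3 Mb
gameplay capture: 19.788 Mbps × 2340 s = 46303.9 Mb
Total: 246156.1 Mb = 30769.5 MB.
At 10 Mbps: 246156.1 / 10 = 24616 s ≈ 6.84 hours.

6.8 hours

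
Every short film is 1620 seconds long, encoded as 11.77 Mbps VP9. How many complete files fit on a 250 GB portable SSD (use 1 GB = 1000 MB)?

104

Per item: 11.770 Mbps × 1620 s = 19,067 Mb = 2,383 MB.
Capacity: 250 GB = 2,000,000 Mb; 104.89 items → 104 complete.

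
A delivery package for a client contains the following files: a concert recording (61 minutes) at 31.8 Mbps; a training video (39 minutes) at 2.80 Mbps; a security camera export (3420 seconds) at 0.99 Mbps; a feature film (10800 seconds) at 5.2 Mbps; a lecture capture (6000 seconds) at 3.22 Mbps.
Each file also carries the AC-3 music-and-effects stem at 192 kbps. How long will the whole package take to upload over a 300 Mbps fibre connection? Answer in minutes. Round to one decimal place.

11.5 minutes

Audio: 192 kbps = 0.192 Mbps.
concert recording: 31.992 Mbps × 3660 s = 117090.7 Mb
training video: 2.992 Mbps × 2340 s = 7001.3 Mb
security camera export: 1.182 Mbps × 3420 s = 4042.4 Mb
feature film: 5.392 Mbps × 10800 s = 58233.6 Mb
lecture capture: 3.412 Mbps × 6000 s = 20472.0 Mb
Total: 206840.0 Mb = 25855.0 MB.
At 300 Mbps: 206840.0 / 300 = 689 s ≈ 11.5 minutes.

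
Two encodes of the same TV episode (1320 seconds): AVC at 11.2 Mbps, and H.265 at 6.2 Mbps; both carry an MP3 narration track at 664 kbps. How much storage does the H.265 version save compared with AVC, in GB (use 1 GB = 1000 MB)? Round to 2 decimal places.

Audio: 664 kbps = 0.664 Mbps.
AVC: 11.864 Mbps × 1320 s = 15660.5 Mb = 1.958 GB.
H.265: 6.864 Mbps × 1320 s = 9060.5 Mb = 1.133 GB.
Saving: 1.958 − 1.133 = 0.825 GB.

0.83 GB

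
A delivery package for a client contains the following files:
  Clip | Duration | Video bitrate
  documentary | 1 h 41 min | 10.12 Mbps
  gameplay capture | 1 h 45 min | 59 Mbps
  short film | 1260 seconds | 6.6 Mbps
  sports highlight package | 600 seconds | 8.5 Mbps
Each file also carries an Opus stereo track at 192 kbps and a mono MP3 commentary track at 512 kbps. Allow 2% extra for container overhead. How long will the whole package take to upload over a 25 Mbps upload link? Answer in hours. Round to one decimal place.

5.2 hours

Audio total: 192 + 512 = 704 kbps = 0.704 Mbps.
documentary: 10.824 Mbps × 6060 s × 1.02 = 66905.3 Mb
gameplay capture: 59.704 Mbps × 6300 s × 1.02 = 383657.9 Mb
short film: 7.304 Mbps × 1260 s × 1.02 = 9387.1 Mb
sports highlight package: 9.204 Mbps × 600 s × 1.02 = 5632.8 Mb
Total: 465583.2 Mb = 58197.9 MB.
At 25 Mbps: 465583.2 / 25 = 18623 s ≈ 5.17 hours.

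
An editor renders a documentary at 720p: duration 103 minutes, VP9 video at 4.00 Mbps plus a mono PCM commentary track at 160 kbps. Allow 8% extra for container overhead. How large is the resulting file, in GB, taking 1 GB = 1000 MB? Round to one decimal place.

103 min = 6180 s
Audio: 160 kbps = 0.160 Mbps.
Total bitrate: 4.00 + 0.160 = 4.160 Mbps.
Stream data: 4.160 Mbps × 6180 s = 25708.8 Mb.
With 8% container overhead: ×1.08.
27,766 Mb ÷ 8 = 3,471 MB → 3.471 GB.

3.5 GB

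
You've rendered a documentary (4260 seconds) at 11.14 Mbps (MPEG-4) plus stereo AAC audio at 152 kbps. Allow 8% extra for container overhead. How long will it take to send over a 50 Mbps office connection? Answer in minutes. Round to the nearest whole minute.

17 minutes

Audio: 152 kbps = 0.152 Mbps.
Total bitrate: 11.292 Mbps.
File: 11.292 Mbps × 4260 s = 48103.9 Mb.
With 8% container overhead: ×1.08. → 51952.2 Mb.
At 50 Mbps: 51952.2 / 50 = 1039.0 s ≈ 17.3 minutes.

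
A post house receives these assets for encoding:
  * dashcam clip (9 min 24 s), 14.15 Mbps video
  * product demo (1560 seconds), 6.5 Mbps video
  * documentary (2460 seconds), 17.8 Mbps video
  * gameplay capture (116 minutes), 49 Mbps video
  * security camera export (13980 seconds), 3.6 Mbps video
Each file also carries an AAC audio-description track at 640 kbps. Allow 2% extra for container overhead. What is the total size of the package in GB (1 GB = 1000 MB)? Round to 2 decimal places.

Audio: 640 kbps = 0.640 Mbps.
dashcam clip: 14.790 Mbps × 564 s × 1.02 = 8508.4 Mb
product demo: 7.140 Mbps × 1560 s × 1.02 = 11361.2 Mb
documentary: 18.440 Mbps × 2460 s × 1.02 = 46269.6 Mb
gameplay capture: 49.640 Mbps × 6960 s × 1.02 = 352404.3 Mb
security camera export: 4.240 Mbps × 13980 s × 1.02 = 60460.7 Mb
Total: 479004.2 Mb = 59875.5 MB.
= 59.88 GB.

59.88 GB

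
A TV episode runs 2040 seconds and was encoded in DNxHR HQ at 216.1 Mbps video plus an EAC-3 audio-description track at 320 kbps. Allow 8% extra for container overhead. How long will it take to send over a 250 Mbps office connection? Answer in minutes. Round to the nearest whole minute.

Audio: 320 kbps = 0.320 Mbps.
Total bitrate: 216.420 Mbps.
File: 216.420 Mbps × 2040 s = 441496.8 Mb.
With 8% container overhead: ×1.08. → 476816.5 Mb.
At 250 Mbps: 476816.5 / 250 = 1907.3 s ≈ 31.8 minutes.

32 minutes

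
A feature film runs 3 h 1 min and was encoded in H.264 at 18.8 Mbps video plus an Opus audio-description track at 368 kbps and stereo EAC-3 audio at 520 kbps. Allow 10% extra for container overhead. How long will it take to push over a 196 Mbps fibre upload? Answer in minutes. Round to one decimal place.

3 h 1 min = 181 min = 10860 s
Audio total: 368 + 520 = 888 kbps = 0.888 Mbps.
Total bitrate: 19.688 Mbps.
File: 19.688 Mbps × 10860 s = 213811.7 Mb.
With 10% container overhead: ×1.10. → 235192.8 Mb.
At 196 Mbps: 235192.8 / 196 = 1200.0 s ≈ 20 minutes.

20.0 minutes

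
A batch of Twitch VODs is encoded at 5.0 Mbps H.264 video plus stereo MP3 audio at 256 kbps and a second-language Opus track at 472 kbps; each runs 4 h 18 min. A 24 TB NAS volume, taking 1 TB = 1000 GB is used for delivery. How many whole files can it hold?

4 h 18 min = 258 min = 15480 s
Audio total: 256 + 472 = 728 kbps = 0.728 Mbps.
Total bitrate: 5.728 Mbps.
Per item: 5.728 Mbps × 15480 s = 88,669 Mb = 11,084 MB.
Capacity: 24 TB = 192,000,000 Mb; 2165.35 items → 2165 complete.

2165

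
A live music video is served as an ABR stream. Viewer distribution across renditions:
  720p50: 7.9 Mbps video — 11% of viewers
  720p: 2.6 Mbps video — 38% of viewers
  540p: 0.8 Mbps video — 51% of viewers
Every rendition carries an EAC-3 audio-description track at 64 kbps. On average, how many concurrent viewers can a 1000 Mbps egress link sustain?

Audio: 64 kbps = 0.064 Mbps.
Average per-viewer bitrate: 0.11×7.964 + 0.38×2.664 + 0.51×0.864 = 2.329 Mbps.
1000 Mbps = 1,000 Mbps; 1,000 / 2.329 = 429.37 → 429.

429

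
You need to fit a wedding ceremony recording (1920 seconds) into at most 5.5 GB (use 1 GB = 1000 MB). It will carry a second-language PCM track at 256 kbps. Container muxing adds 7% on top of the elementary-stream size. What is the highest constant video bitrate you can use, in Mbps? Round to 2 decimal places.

21.16 Mbps

Budget: 5.5 GB = 44000.0 Mb.
Stream payload after overhead: 44000.0 / 1.07 = 41121.5 Mb.
Total bitrate budget: 41121.5 Mb / 1920 s = 21.417 Mbps.
Audio: 256 kbps = 0.256 Mbps.
Video: 21.417 − 0.256 = 21.161 Mbps.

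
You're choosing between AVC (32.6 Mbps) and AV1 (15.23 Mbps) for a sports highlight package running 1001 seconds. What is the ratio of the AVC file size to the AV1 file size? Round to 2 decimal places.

AVC: 32.600 Mbps × 1001 s = 32632.6 Mb = 4.079 GB.
AV1: 15.230 Mbps × 1001 s = 15245.2 Mb = 1.906 GB.
Ratio: 4.079 / 1.906 = 2.141.

2.14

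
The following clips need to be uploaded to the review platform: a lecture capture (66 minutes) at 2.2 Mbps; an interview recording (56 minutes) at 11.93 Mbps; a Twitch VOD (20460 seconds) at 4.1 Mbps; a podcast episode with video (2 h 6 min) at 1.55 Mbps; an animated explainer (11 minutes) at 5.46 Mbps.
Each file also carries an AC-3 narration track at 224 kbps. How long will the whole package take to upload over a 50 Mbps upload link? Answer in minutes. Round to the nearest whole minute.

52 minutes

Audio: 224 kbps = 0.224 Mbps.
lecture capture: 2.424 Mbps × 3960 s = 9599.0 Mb
interview recording: 12.154 Mbps × 3360 s = 40837.4 Mb
Twitch VOD: 4.324 Mbps × 20460 s = 88469.0 Mb
podcast episode with video: 1.774 Mbps × 7560 s = 13411.4 Mb
animated explainer: 5.684 Mbps × 660 s = 3751.4 Mb
Total: 156068.4 Mb = 19508.5 MB.
At 50 Mbps: 156068.4 / 50 = 3121 s ≈ 52 minutes.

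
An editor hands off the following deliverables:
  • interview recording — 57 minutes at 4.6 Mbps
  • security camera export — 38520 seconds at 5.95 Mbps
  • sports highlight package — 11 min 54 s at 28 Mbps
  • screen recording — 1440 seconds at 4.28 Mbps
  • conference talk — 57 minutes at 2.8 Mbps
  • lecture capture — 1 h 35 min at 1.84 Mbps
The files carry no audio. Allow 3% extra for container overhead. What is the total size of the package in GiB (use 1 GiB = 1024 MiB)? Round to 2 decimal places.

interview recording: 4.600 Mbps × 3420 s × 1.03 = 16204.0 Mb
security camera export: 5.950 Mbps × 38520 s × 1.03 = 236069.8 Mb
sports highlight package: 28.000 Mbps × 714 s × 1.03 = 20591.8 Mb
screen recording: 4.280 Mbps × 1440 s × 1.03 = 6348.1 Mb
conference talk: 2.800 Mbps × 3420 s × 1.03 = 9863.3 Mb
lecture capture: 1.840 Mbps × 5700 s × 1.03 = 10802.6 Mb
Total: 299879.6 Mb = 37484.9 MB.
= 34.91 GiB.

34.91 GiB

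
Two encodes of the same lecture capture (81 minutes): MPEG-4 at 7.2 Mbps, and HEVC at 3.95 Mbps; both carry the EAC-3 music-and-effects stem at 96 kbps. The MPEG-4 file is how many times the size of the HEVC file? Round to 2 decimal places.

1.80

81 min = 4860 s
Audio: 96 kbps = 0.096 Mbps.
MPEG-4: 7.296 Mbps × 4860 s = 35458.6 Mb = 4.432 GB.
HEVC: 4.046 Mbps × 4860 s = 19663.6 Mb = 2.458 GB.
Ratio: 4.432 / 2.458 = 1.803.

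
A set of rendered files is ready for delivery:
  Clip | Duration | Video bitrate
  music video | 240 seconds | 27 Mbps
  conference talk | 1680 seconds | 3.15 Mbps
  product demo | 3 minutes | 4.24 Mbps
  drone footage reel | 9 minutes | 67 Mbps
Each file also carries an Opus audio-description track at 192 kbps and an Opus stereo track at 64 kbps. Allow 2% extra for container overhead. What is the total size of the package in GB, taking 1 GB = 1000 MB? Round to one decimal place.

6.3 GB

Audio total: 192 + 64 = 256 kbps = 0.256 Mbps.
music video: 27.256 Mbps × 240 s × 1.02 = 6672.3 Mb
conference talk: 3.406 Mbps × 1680 s × 1.02 = 5836.5 Mb
product demo: 4.496 Mbps × 180 s × 1.02 = 825.5 Mb
drone footage reel: 67.256 Mbps × 540 s × 1.02 = 37044.6 Mb
Total: 50378.9 Mb = 6297.4 MB.
= 6.297 GB.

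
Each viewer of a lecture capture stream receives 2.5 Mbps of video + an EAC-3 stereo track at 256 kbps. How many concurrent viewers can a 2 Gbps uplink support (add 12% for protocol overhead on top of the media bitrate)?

647

Audio: 256 kbps = 0.256 Mbps.
Per-viewer media rate: 2.756 Mbps.
On the wire with 12% overhead: 3.087 Mbps.
2 Gbps = 2,000 Mbps; 2,000 / 3.087 = 647.94 → 647 viewers.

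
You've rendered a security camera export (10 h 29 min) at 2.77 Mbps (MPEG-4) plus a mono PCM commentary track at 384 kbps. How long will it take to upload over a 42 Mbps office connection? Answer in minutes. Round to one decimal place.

10 h 29 min = 629 min = 37740 s
Audio: 384 kbps = 0.384 Mbps.
Total bitrate: 3.154 Mbps.
File: 3.154 Mbps × 37740 s = 119032.0 Mb.
At 42 Mbps: 119032.0 / 42 = 2834.1 s ≈ 47.2 minutes.

47.2 minutes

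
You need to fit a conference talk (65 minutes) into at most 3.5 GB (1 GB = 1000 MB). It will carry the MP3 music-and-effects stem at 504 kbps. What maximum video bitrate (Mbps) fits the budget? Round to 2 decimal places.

6.68 Mbps

Budget: 3.5 GB = 28000.0 Mb.
65 min = 3900 s
Total bitrate budget: 28000.0 Mb / 3900 s = 7.179 Mbps.
Audio: 504 kbps = 0.504 Mbps.
Video: 7.179 − 0.504 = 6.675 Mbps.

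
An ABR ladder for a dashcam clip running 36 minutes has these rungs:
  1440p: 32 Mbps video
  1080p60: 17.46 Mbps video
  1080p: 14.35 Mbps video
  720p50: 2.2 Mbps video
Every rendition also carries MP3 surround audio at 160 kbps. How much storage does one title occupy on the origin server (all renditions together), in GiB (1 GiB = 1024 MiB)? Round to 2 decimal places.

16.76 GiB

36 min = 2160 s
Audio: 160 kbps = 0.160 Mbps.
Sum of rendition bitrates: (32+0.160) + (17.46+0.160) + (14.35+0.160) + (2.2+0.160) = 66.650 Mbps.
× 2160 s = 143,964 Mb = 17,996 MB = 16.76 GiB.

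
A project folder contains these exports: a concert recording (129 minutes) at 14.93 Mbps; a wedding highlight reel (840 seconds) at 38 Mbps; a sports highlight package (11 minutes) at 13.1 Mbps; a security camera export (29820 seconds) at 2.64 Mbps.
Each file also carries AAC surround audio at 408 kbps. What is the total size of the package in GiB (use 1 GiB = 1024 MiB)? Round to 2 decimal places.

Audio: 408 kbps = 0.408 Mbps.
concert recording: 15.338 Mbps × 7740 s = 118716.1 Mb
wedding highlight reel: 38.408 Mbps × 840 s = 32262.7 Mb
sports highlight package: 13.508 Mbps × 660 s = 8915.3 Mb
security camera export: 3.048 Mbps × 29820 s = 90891.4 Mb
Total: 250785.5 Mb = 31348.2 MB.
= 29.20 GiB.

29.20 GiB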